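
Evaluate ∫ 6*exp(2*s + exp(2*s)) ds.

3*exp(exp(2*s)) + C

Let u = exp(2*s), so du = (2*exp(2*s)) ds.
Rewriting, the integral becomes 3·∫ e^u du = 3·e^u.
Substituting back, u = exp(2*s).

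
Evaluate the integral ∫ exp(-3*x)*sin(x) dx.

Let I denote the integral. Integrate by parts with u = sin(x), dv = exp(-3*x) dx, so v = -exp(-3*x)/3: I = -exp(-3*x)*sin(x)/3 + (1/3)·∫ exp(-3*x)*cos(x) dx.
Apply parts again with u = cos(x), dv = exp(-3*x) dx: ∫ exp(-3*x)*cos(x) dx = -exp(-3*x)*cos(x)/3 − (1/3)·I. Substituting back brings back I: I = -exp(-3*x)*sin(x)/3 - exp(-3*x)*cos(x)/9 − (1/9)·I.
Solving for I: (1 + 1/9)·I equals the remaining terms, so I = (9/10)·(-exp(-3*x)*sin(x)/3 - exp(-3*x)*cos(x)/9).

-3*exp(-3*x)*sin(x)/10 - exp(-3*x)*cos(x)/10 + C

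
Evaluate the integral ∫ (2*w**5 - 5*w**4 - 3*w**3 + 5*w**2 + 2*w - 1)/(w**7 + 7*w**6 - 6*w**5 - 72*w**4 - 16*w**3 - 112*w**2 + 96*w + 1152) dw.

Factor the denominator: (w - 3)*(w - 2)*(w + 2)*(w + 4)*(w + 6)*(w**2 + 4).
Partial-fraction decomposition: (561*w - 826)/(8320*(w**2 + 4)) - 21217/(23040*(w + 6)) + 613/(672*(w + 4)) - 21/(256*(w + 2)) + 17/(1536*(w - 2)) + 10/(819*(w - 3)).
Integrate each term; A/(w−a) gives A·log|w−a|; the (Bw+D)/(w²+p²) term gives a log and an atan.

10*log(w - 3)/819 + 17*log(w - 2)/1536 - 21*log(w + 2)/256 + 613*log(w + 4)/672 - 21217*log(w + 6)/23040 + 561*log(w**2 + 4)/16640 - 413*atan(w/2)/8320 + C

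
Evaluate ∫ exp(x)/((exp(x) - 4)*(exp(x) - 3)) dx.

log(exp(x) - 4) - log(exp(x) - 3) + C

Let u = e^x, du = e^x dx.
The integral becomes ∫ du/((u-4)(u-3)); decompose into partial fractions.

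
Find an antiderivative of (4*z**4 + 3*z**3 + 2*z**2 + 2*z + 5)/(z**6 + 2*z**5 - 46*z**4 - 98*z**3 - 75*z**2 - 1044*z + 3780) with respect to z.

Factor the denominator: (z - 7)*(z - 2)*(z + 5)*(z + 6)*(z**2 + 9).
Partial-fraction decomposition: (8387*z + 169953)/(576810*(z**2 + 9)) - 4601/(4680*(z + 6)) + 155/(204*(z + 5)) - 3/(104*(z - 2)) + 1075/(4524*(z - 7)).
Integrate each term; A/(z−a) gives A·log|z−a|; the (Bz+D)/(z²+p²) term gives a log and an atan.

1075*log(z - 7)/4524 - 3*log(z - 2)/104 + 155*log(z + 5)/204 - 4601*log(z + 6)/4680 + 8387*log(z**2 + 9)/1153620 + 56651*atan(z/3)/576810 + C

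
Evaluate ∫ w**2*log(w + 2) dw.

Use integration by parts with u = log(w + 2), dv = w**2 dw.
Then du = 1/(w + 2) dw and v = w**3/3.

w**3*log(w + 2)/3 - w**3/9 + w**2/3 - 4*w/3 + 8*log(w + 2)/3 + C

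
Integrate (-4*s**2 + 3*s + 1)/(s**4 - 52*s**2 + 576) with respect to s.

-25*log(s - 6)/48 + 51*log(s - 4)/160 - 15*log(s + 4)/32 + 161*log(s + 6)/240 + C

Factor the denominator: (s - 6)*(s - 4)*(s + 4)*(s + 6).
Partial-fraction decomposition: 161/(240*(s + 6)) - 15/(32*(s + 4)) + 51/(160*(s - 4)) - 25/(48*(s - 6)).
Integrate each term: A/(s−a) contributes A·log|s−a|.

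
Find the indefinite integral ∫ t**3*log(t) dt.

t**4*log(t)/4 - t**4/16 + C

Use integration by parts with u = log(t), dv = t**3 dt.
Then du = 1/t dt and v = t**4/4.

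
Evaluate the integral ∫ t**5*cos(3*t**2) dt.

t**4*sin(3*t**2)/6 + t**2*cos(3*t**2)/9 - sin(3*t**2)/27 + C

Let u = t², du = 2t dt; rewrite as (1/2)∫ u^2·cos(3u) du.
Now integrate by parts 2 times.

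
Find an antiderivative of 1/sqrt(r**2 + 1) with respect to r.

Substitute r = tan(θ), so dr = sec(θ)^2 dθ and the radical becomes sqrt(r**2 + 1) = sec(θ) by the Pythagorean identity.
Integrate the resulting trig expression in θ, then back-substitute tan(θ) = r, sec(θ) = sqrt(r**2 + 1) (absorbing any constant into C).

log(r + sqrt(r**2 + 1)) + C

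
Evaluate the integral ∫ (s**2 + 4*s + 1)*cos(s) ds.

s**2*sin(s) + 4*s*sin(s) + 2*s*cos(s) - sin(s) + 4*cos(s) + C

Use integration by parts with u = s**2 + 4*s + 1, dv = cos(s) ds, so v = sin(s).
Apply parts 2 times (tabular method): alternate signs, differentiate u down to 0, integrate dv up.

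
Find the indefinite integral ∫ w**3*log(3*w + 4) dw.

w**4*log(3*w + 4)/4 - w**4/16 + w**3/9 - 2*w**2/9 + 16*w/27 - 64*log(3*w + 4)/81 + C

Use integration by parts with u = log(3*w + 4), dv = w**3 dw.
Then du = 3/(3*w + 4) dw and v = w**4/4.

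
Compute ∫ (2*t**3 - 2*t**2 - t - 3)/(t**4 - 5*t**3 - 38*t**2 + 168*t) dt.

Factor the denominator: t*(t - 7)*(t - 4)*(t + 6).
Partial-fraction decomposition: 167/(260*(t + 6)) - 89/(120*(t - 4)) + 578/(273*(t - 7)) - 1/(56*t).
Integrate each term: A/(t−a) contributes A·log|t−a|.

-log(t)/56 + 578*log(t - 7)/273 - 89*log(t - 4)/120 + 167*log(t + 6)/260 + C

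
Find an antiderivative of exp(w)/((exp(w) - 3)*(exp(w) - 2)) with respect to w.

Let u = e^w, du = e^w dw.
The integral becomes ∫ du/((u-3)(u-2)); decompose into partial fractions.

log(exp(w) - 3) - log(exp(w) - 2) + C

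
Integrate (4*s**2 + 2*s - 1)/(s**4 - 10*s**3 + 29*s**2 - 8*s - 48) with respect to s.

Factor the denominator: (s - 4)**2*(s - 3)*(s + 1).
Partial-fraction decomposition: -1/(100*(s + 1)) + 41/(4*(s - 3)) - 256/(25*(s - 4)) + 71/(5*(s - 4)**2).
Integrate each term; A/(s−a) gives A·log|s−a|; A/(s−a)² gives −A/(s−a).

-256*log(s - 4)/25 + 41*log(s - 3)/4 - log(s + 1)/100 - 71/(5*s - 20) + C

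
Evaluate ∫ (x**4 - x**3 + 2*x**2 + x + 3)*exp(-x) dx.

Use integration by parts with u = x**4 - x**3 + 2*x**2 + x + 3, dv = exp(-x) dx, so v = -exp(-x).
Apply parts 4 times (tabular method): alternate signs, differentiate u down to 0, integrate dv up.

(-x**4 - 3*x**3 - 11*x**2 - 23*x - 26)*exp(-x) + C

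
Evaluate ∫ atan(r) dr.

Use integration by parts with u = arctan(r), dv = dr.
Then du = 1/(r**2 + 1) dr.

r*atan(r) - log(r**2 + 1)/2 + C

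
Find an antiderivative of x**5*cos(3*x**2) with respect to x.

Let u = x², du = 2x dx; rewrite as (1/2)∫ u^2·cos(3u) du.
Now integrate by parts 2 times.

x**4*sin(3*x**2)/6 + x**2*cos(3*x**2)/9 - sin(3*x**2)/27 + C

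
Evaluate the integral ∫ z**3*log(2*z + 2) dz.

Use integration by parts with u = log(2*z + 2), dv = z**3 dz.
Then du = 2/(2*z + 2) dz and v = z**4/4.

z**4*log(2*z + 2)/4 - z**4/16 + z**3/12 - z**2/8 + z/4 - log(z + 1)/4 + C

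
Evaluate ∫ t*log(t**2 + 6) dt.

Let u = t**2 + 6, so du = (2*t) dt.
The integral becomes (1/2)·∫ log(u) du; integrate by parts with u′=log(u), dv′=du.

t**2*log(t**2 + 6)/2 - t**2/2 + 3*log(t**2 + 6) + C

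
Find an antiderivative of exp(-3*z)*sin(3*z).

Let I denote the integral. Integrate by parts with u = sin(3*z), dv = exp(-3*z) dz, so v = -exp(-3*z)/3: I = -exp(-3*z)*sin(3*z)/3 + ∫ exp(-3*z)*cos(3*z) dz.
Apply parts again with u = cos(3*z), dv = exp(-3*z) dz: ∫ exp(-3*z)*cos(3*z) dz = -exp(-3*z)*cos(3*z)/3 − I. Substituting back brings back I: I = -exp(-3*z)*sin(3*z)/3 - exp(-3*z)*cos(3*z)/3 − I.
Solving for I: (1 + 1)·I equals the remaining terms, so I = (1/2)·(-exp(-3*z)*sin(3*z)/3 - exp(-3*z)*cos(3*z)/3).

-exp(-3*z)*sin(3*z)/6 - exp(-3*z)*cos(3*z)/6 + C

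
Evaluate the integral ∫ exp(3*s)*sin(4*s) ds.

Let I denote the integral. Integrate by parts with u = sin(4*s), dv = exp(3*s) ds, so v = exp(3*s)/3: I = exp(3*s)*sin(4*s)/3 − (4/3)·∫ exp(3*s)*cos(4*s) ds.
Apply parts again with u = cos(4*s), dv = exp(3*s) ds: ∫ exp(3*s)*cos(4*s) ds = exp(3*s)*cos(4*s)/3 + (4/3)·I. Substituting back brings back I: I = exp(3*s)*sin(4*s)/3 - 4*exp(3*s)*cos(4*s)/9 − (16/9)·I.
Solving for I: (1 + 16/9)·I equals the remaining terms, so I = (9/25)·(exp(3*s)*sin(4*s)/3 - 4*exp(3*s)*cos(4*s)/9).

3*exp(3*s)*sin(4*s)/25 - 4*exp(3*s)*cos(4*s)/25 + C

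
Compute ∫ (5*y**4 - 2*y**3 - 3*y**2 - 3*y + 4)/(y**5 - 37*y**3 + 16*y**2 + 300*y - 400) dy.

Factor the denominator: (y - 5)*(y - 2)**2*(y + 4)*(y + 5).
Partial-fraction decomposition: 3319/(490*(y + 5)) - 344/(81*(y + 4)) - 1283/(1323*(y - 2)) - 25/(63*(y - 2)**2) + 2789/(810*(y - 5)).
Integrate each term; A/(y−a) gives A·log|y−a|; A/(y−a)² gives −A/(y−a).

2789*log(y - 5)/810 - 1283*log(y - 2)/1323 - 344*log(y + 4)/81 + 3319*log(y + 5)/490 + 25/(63*y - 126) + C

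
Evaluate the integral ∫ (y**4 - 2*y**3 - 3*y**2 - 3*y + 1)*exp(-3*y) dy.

(-27*y**4 + 18*y**3 + 99*y**2 + 147*y + 22)*exp(-3*y)/81 + C

Use integration by parts with u = y**4 - 2*y**3 - 3*y**2 - 3*y + 1, dv = exp(-3*y) dy, so v = -exp(-3*y)/3.
Apply parts 4 times (tabular method): alternate signs, differentiate u down to 0, integrate dv up.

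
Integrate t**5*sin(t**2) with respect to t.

-t**4*cos(t**2)/2 + t**2*sin(t**2) + cos(t**2) + C

Let u = t², du = 2t dt; rewrite as (1/2)∫ u^2·sin(1u) du.
Now integrate by parts 2 times.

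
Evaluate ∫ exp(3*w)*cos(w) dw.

Let I denote the integral. Integrate by parts with u = cos(w), dv = exp(3*w) dw, so v = exp(3*w)/3: I = exp(3*w)*cos(w)/3 + (1/3)·∫ exp(3*w)*sin(w) dw.
Apply parts again with u = sin(w), dv = exp(3*w) dw: ∫ exp(3*w)*sin(w) dw = exp(3*w)*sin(w)/3 − (1/3)·I. Substituting back brings back I: I = exp(3*w)*sin(w)/9 + exp(3*w)*cos(w)/3 − (1/9)·I.
Solving for I: (1 + 1/9)·I equals the remaining terms, so I = (9/10)·(exp(3*w)*sin(w)/9 + exp(3*w)*cos(w)/3).

exp(3*w)*sin(w)/10 + 3*exp(3*w)*cos(w)/10 + C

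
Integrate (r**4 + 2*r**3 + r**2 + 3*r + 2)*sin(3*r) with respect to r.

Use integration by parts with u = r**4 + 2*r**3 + r**2 + 3*r + 2, dv = sin(3*r) dr, so v = -cos(3*r)/3.
Apply parts 4 times (tabular method): alternate signs, differentiate u down to 0, integrate dv up.

-r**4*cos(3*r)/3 + 4*r**3*sin(3*r)/9 - 2*r**3*cos(3*r)/3 + 2*r**2*sin(3*r)/3 + r**2*cos(3*r)/9 - 2*r*sin(3*r)/27 - 5*r*cos(3*r)/9 + 5*sin(3*r)/27 - 56*cos(3*r)/81 + C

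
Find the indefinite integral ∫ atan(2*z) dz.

Use integration by parts with u = arctan(2*z), dv = dz.
Then du = 2/(4*z**2 + 1) dz.

z*atan(2*z) - log(4*z**2 + 1)/4 + C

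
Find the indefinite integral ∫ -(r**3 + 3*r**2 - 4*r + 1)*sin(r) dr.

Use integration by parts with u = r**3 + 3*r**2 - 4*r + 1, dv = -sin(r) dr, so v = cos(r).
Apply parts 3 times (tabular method): alternate signs, differentiate u down to 0, integrate dv up.

r**3*cos(r) - 3*r**2*sin(r) + 3*r**2*cos(r) - 6*r*sin(r) - 10*r*cos(r) + 10*sin(r) - 5*cos(r) + C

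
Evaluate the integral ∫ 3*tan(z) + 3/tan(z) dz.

3*log(tan(z)) + C

Let u = tan(z), so du = (tan(z)**2 + 1) dz.
Rewriting, the integral becomes 3·∫ 1/u du = 3·log(u).
Substituting back, u = tan(z).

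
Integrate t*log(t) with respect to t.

Use integration by parts with u = log(t), dv = t dt.
Then du = 1/t dt and v = t**2/2.

t**2*log(t)/2 - t**2/4 + C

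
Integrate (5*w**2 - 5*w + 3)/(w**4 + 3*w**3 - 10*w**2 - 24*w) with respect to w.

-log(w)/8 + 11*log(w - 3)/35 + 33*log(w + 2)/20 - 103*log(w + 4)/56 + C

Factor the denominator: w*(w - 3)*(w + 2)*(w + 4).
Partial-fraction decomposition: -103/(56*(w + 4)) + 33/(20*(w + 2)) + 11/(35*(w - 3)) - 1/(8*w).
Integrate each term: A/(w−a) contributes A·log|w−a|.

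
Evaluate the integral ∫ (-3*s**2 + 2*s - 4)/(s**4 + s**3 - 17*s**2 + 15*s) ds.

Factor the denominator: s*(s - 3)*(s - 1)*(s + 5).
Partial-fraction decomposition: 89/(240*(s + 5)) + 5/(12*(s - 1)) - 25/(48*(s - 3)) - 4/(15*s).
Integrate each term: A/(s−a) contributes A·log|s−a|.

-4*log(s)/15 - 25*log(s - 3)/48 + 5*log(s - 1)/12 + 89*log(s + 5)/240 + C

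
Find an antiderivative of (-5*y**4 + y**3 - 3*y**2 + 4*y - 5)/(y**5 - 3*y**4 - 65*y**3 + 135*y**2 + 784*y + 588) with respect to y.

Factor the denominator: (y - 7)*(y - 6)*(y + 1)*(y + 2)*(y + 7).
Partial-fraction decomposition: -1044/(455*(y + 7)) + 113/(360*(y + 2)) - 3/(56*(y + 1)) + 6353/(728*(y - 6)) - 5893/(504*(y - 7)).
Integrate each term: A/(y−a) contributes A·log|y−a|.

-5893*log(y - 7)/504 + 6353*log(y - 6)/728 - 3*log(y + 1)/56 + 113*log(y + 2)/360 - 1044*log(y + 7)/455 + C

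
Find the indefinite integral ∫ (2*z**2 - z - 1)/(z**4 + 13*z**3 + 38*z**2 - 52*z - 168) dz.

Factor the denominator: (z - 2)*(z + 2)*(z + 6)*(z + 7).
Partial-fraction decomposition: -104/(45*(z + 7)) + 77/(32*(z + 6)) - 9/(80*(z + 2)) + 5/(288*(z - 2)).
Integrate each term: A/(z−a) contributes A·log|z−a|.

5*log(z - 2)/288 - 9*log(z + 2)/80 + 77*log(z + 6)/32 - 104*log(z + 7)/45 + C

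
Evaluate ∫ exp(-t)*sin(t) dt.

Let I denote the integral. Integrate by parts with u = sin(t), dv = exp(-t) dt, so v = -exp(-t): I = -exp(-t)*sin(t) + ∫ exp(-t)*cos(t) dt.
Apply parts again with u = cos(t), dv = exp(-t) dt: ∫ exp(-t)*cos(t) dt = -exp(-t)*cos(t) − I. Substituting back brings back I: I = -exp(-t)*sin(t) - exp(-t)*cos(t) − I.
Solving for I: (1 + 1)·I equals the remaining terms, so I = (1/2)·(-exp(-t)*sin(t) - exp(-t)*cos(t)).

-exp(-t)*sin(t)/2 - exp(-t)*cos(t)/2 + C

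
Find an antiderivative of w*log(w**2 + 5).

Let u = w**2 + 5, so du = (2*w) dw.
The integral becomes (1/2)·∫ log(u) du; integrate by parts with u′=log(u), dv′=du.

w**2*log(w**2 + 5)/2 - w**2/2 + 5*log(w**2 + 5)/2 + C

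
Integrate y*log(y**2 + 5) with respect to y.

Let u = y**2 + 5, so du = (2*y) dy.
The integral becomes (1/2)·∫ log(u) du; integrate by parts with u′=log(u), dv′=du.

y**2*log(y**2 + 5)/2 - y**2/2 + 5*log(y**2 + 5)/2 + C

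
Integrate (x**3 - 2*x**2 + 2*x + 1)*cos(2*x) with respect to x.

x**3*sin(2*x)/2 - x**2*sin(2*x) + 3*x**2*cos(2*x)/4 + x*sin(2*x)/4 - x*cos(2*x) + sin(2*x) + cos(2*x)/8 + C

Use integration by parts with u = x**3 - 2*x**2 + 2*x + 1, dv = cos(2*x) dx, so v = sin(2*x)/2.
Apply parts 3 times (tabular method): alternate signs, differentiate u down to 0, integrate dv up.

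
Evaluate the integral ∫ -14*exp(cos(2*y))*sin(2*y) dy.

Let u = cos(2*y), so du = (-2*sin(2*y)) dy.
Rewriting, the integral becomes 7·∫ e^u du = 7·e^u.
Substituting back, u = cos(2*y).

7*exp(cos(2*y)) + C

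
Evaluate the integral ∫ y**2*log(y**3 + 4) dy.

Let u = y**3 + 4, so du = (3*y**2) dy.
The integral becomes (1/3)·∫ log(u) du; integrate by parts with u′=log(u), dv′=du.

y**3*log(y**3 + 4)/3 - y**3/3 + 4*log(y**3 + 4)/3 + C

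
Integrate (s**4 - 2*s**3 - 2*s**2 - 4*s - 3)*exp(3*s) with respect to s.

Use integration by parts with u = s**4 - 2*s**3 - 2*s**2 - 4*s - 3, dv = exp(3*s) ds, so v = exp(3*s)/3.
Apply parts 4 times (tabular method): alternate signs, differentiate u down to 0, integrate dv up.

(27*s**4 - 90*s**3 + 36*s**2 - 132*s - 37)*exp(3*s)/81 + C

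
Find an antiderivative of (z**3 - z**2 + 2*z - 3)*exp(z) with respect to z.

Use integration by parts with u = z**3 - z**2 + 2*z - 3, dv = exp(z) dz, so v = exp(z).
Apply parts 3 times (tabular method): alternate signs, differentiate u down to 0, integrate dv up.

(z**3 - 4*z**2 + 10*z - 13)*exp(z) + C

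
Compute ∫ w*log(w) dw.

Use integration by parts with u = log(w), dv = w dw.
Then du = 1/w dw and v = w**2/2.

w**2*log(w)/2 - w**2/4 + C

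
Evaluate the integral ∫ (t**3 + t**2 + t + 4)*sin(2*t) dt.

Use integration by parts with u = t**3 + t**2 + t + 4, dv = sin(2*t) dt, so v = -cos(2*t)/2.
Apply parts 3 times (tabular method): alternate signs, differentiate u down to 0, integrate dv up.

-t**3*cos(2*t)/2 + 3*t**2*sin(2*t)/4 - t**2*cos(2*t)/2 + t*sin(2*t)/2 + t*cos(2*t)/4 - sin(2*t)/8 - 7*cos(2*t)/4 + C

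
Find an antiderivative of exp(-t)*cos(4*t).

Let I denote the integral. Integrate by parts with u = cos(4*t), dv = exp(-t) dt, so v = -exp(-t): I = -exp(-t)*cos(4*t) − 4·∫ exp(-t)*sin(4*t) dt.
Apply parts again with u = sin(4*t), dv = exp(-t) dt: ∫ exp(-t)*sin(4*t) dt = -exp(-t)*sin(4*t) + 4·I. Substituting back brings back I: I = 4*exp(-t)*sin(4*t) - exp(-t)*cos(4*t) − 16·I.
Solving for I: (1 + 16)·I equals the remaining terms, so I = (1/17)·(4*exp(-t)*sin(4*t) - exp(-t)*cos(4*t)).

4*exp(-t)*sin(4*t)/17 - exp(-t)*cos(4*t)/17 + C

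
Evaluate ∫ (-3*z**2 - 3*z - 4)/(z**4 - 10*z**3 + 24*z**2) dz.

-7*log(z)/36 - 65*log(z - 6)/36 + 2*log(z - 4) + 1/(6*z) + C

Factor the denominator: z**2*(z - 6)*(z - 4).
Partial-fraction decomposition: 2/(z - 4) - 65/(36*(z - 6)) - 7/(36*z) - 1/(6*z**2).
Integrate each term; A/(z−a) gives A·log|z−a|; A/(z−a)² gives −A/(z−a).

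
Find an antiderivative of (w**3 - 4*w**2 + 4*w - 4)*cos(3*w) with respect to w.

w**3*sin(3*w)/3 - 4*w**2*sin(3*w)/3 + w**2*cos(3*w)/3 + 10*w*sin(3*w)/9 - 8*w*cos(3*w)/9 - 28*sin(3*w)/27 + 10*cos(3*w)/27 + C

Use integration by parts with u = w**3 - 4*w**2 + 4*w - 4, dv = cos(3*w) dw, so v = sin(3*w)/3.
Apply parts 3 times (tabular method): alternate signs, differentiate u down to 0, integrate dv up.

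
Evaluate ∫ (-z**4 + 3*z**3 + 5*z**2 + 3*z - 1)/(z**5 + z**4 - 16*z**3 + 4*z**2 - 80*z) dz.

log(z)/80 + 3*log(z - 4)/80 - 99*log(z + 5)/145 - 213*log(z**2 + 4)/1160 + 253*atan(z/2)/1160 + C

Factor the denominator: z*(z - 4)*(z + 5)*(z**2 + 4).
Partial-fraction decomposition: -(213*z - 253)/(580*(z**2 + 4)) - 99/(145*(z + 5)) + 3/(80*(z - 4)) + 1/(80*z).
Integrate each term; A/(z−a) gives A·log|z−a|; the (Bz+D)/(z²+p²) term gives a log and an atan.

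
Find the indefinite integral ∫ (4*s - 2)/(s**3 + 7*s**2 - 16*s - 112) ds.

7*log(s - 4)/44 + 3*log(s + 4)/4 - 10*log(s + 7)/11 + C

Factor the denominator: (s - 4)*(s + 4)*(s + 7).
Partial-fraction decomposition: -10/(11*(s + 7)) + 3/(4*(s + 4)) + 7/(44*(s - 4)).
Integrate each term: A/(s−a) contributes A·log|s−a|.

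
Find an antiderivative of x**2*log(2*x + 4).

Use integration by parts with u = log(2*x + 4), dv = x**2 dx.
Then du = 2/(2*x + 4) dx and v = x**3/3.

x**3*log(2*x + 4)/3 - x**3/9 + x**2/3 - 4*x/3 + 8*log(x + 2)/3 + C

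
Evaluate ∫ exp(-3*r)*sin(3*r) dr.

Let I denote the integral. Integrate by parts with u = sin(3*r), dv = exp(-3*r) dr, so v = -exp(-3*r)/3: I = -exp(-3*r)*sin(3*r)/3 + ∫ exp(-3*r)*cos(3*r) dr.
Apply parts again with u = cos(3*r), dv = exp(-3*r) dr: ∫ exp(-3*r)*cos(3*r) dr = -exp(-3*r)*cos(3*r)/3 − I. Substituting back brings back I: I = -exp(-3*r)*sin(3*r)/3 - exp(-3*r)*cos(3*r)/3 − I.
Solving for I: (1 + 1)·I equals the remaining terms, so I = (1/2)·(-exp(-3*r)*sin(3*r)/3 - exp(-3*r)*cos(3*r)/3).

-exp(-3*r)*sin(3*r)/6 - exp(-3*r)*cos(3*r)/6 + C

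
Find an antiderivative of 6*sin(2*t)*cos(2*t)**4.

-3*cos(2*t)**5/5 + C

Let u = cos(2*t), so du = (-2*sin(2*t)) dt.
Rewriting, the integral becomes -3·∫ u^4 du = -3·u^5/5.
Substituting back, u = cos(2*t).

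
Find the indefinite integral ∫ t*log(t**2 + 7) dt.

t**2*log(t**2 + 7)/2 - t**2/2 + 7*log(t**2 + 7)/2 + C

Let u = t**2 + 7, so du = (2*t) dt.
The integral becomes (1/2)·∫ log(u) du; integrate by parts with u′=log(u), dv′=du.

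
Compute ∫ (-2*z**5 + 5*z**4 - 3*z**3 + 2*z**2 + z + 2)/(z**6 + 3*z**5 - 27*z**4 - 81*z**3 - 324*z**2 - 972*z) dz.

Factor the denominator: z*(z - 6)*(z + 3)*(z + 6)*(z**2 + 9).
Partial-fraction decomposition: -(13*z - 2373)/(2430*(z**2 + 9)) - 5687/(2430*(z + 6)) + 989/(1458*(z + 3)) - 241/(729*(z - 6)) - 1/(486*z).
Integrate each term; A/(z−a) gives A·log|z−a|; the (Bz+D)/(z²+p²) term gives a log and an atan.

-log(z)/486 - 241*log(z - 6)/729 + 989*log(z + 3)/1458 - 5687*log(z + 6)/2430 - 13*log(z**2 + 9)/4860 + 791*atan(z/3)/2430 + C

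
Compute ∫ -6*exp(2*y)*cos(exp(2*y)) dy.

Let u = exp(2*y), so du = (2*exp(2*y)) dy.
Rewriting, the integral becomes -3·∫ cos(u) du = -3·sin(u).
Substituting back, u = exp(2*y).

-3*sin(exp(2*y)) + C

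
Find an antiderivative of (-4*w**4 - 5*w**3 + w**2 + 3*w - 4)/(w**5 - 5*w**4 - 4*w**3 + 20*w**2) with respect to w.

Factor the denominator: w**2*(w - 5)*(w - 2)*(w + 2).
Partial-fraction decomposition: -15/(56*(w + 2)) + 49/(24*(w - 2)) - 3089/(525*(w - 5)) + 11/(100*w) - 1/(5*w**2).
Integrate each term; A/(w−a) gives A·log|w−a|; A/(w−a)² gives −A/(w−a).

11*log(w)/100 - 3089*log(w - 5)/525 + 49*log(w - 2)/24 - 15*log(w + 2)/56 + 1/(5*w) + C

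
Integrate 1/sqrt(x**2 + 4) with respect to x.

log(x + sqrt(x**2 + 4)) + C

Substitute x = 2·tan(θ), so dx = 2·sec(θ)^2 dθ and the radical becomes sqrt(x**2 + 4) = 2·sec(θ) by the Pythagorean identity.
Integrate the resulting trig expression in θ, then back-substitute tan(θ) = x/2, sec(θ) = sqrt(x**2 + 4)/2 (absorbing any constant into C).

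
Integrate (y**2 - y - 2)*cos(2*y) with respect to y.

Use integration by parts with u = y**2 - y - 2, dv = cos(2*y) dy, so v = sin(2*y)/2.
Apply parts 2 times (tabular method): alternate signs, differentiate u down to 0, integrate dv up.

y**2*sin(2*y)/2 - y*sin(2*y)/2 + y*cos(2*y)/2 - 5*sin(2*y)/4 - cos(2*y)/4 + C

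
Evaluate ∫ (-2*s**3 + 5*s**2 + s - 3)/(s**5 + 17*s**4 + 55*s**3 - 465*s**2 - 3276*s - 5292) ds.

Factor the denominator: (s - 6)*(s + 3)*(s + 6)*(s + 7)**2.
Partial-fraction decomposition: -44673/(2704*(s + 7)) - 921/(52*(s + 7)**2) + 67/(4*(s + 6)) - 31/(144*(s + 3)) - 83/(6084*(s - 6)).
Integrate each term; A/(s−a) gives A·log|s−a|; A/(s−a)² gives −A/(s−a).

-83*log(s - 6)/6084 - 31*log(s + 3)/144 + 67*log(s + 6)/4 - 44673*log(s + 7)/2704 + 921/(52*s + 364) + C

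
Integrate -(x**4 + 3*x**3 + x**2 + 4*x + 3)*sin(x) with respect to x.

x**4*cos(x) - 4*x**3*sin(x) + 3*x**3*cos(x) - 9*x**2*sin(x) - 11*x**2*cos(x) + 22*x*sin(x) - 14*x*cos(x) + 14*sin(x) + 25*cos(x) + C

Use integration by parts with u = x**4 + 3*x**3 + x**2 + 4*x + 3, dv = -sin(x) dx, so v = cos(x).
Apply parts 4 times (tabular method): alternate signs, differentiate u down to 0, integrate dv up.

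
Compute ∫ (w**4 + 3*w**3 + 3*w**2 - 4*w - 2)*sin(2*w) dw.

Use integration by parts with u = w**4 + 3*w**3 + 3*w**2 - 4*w - 2, dv = sin(2*w) dw, so v = -cos(2*w)/2.
Apply parts 4 times (tabular method): alternate signs, differentiate u down to 0, integrate dv up.

-w**4*cos(2*w)/2 + w**3*sin(2*w) - 3*w**3*cos(2*w)/2 + 9*w**2*sin(2*w)/4 + 17*w*cos(2*w)/4 - 17*sin(2*w)/8 + cos(2*w) + C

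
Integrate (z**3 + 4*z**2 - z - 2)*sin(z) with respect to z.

-z**3*cos(z) + 3*z**2*sin(z) - 4*z**2*cos(z) + 8*z*sin(z) + 7*z*cos(z) - 7*sin(z) + 10*cos(z) + C

Use integration by parts with u = z**3 + 4*z**2 - z - 2, dv = sin(z) dz, so v = -cos(z).
Apply parts 3 times (tabular method): alternate signs, differentiate u down to 0, integrate dv up.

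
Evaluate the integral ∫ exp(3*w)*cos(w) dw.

exp(3*w)*sin(w)/10 + 3*exp(3*w)*cos(w)/10 + C

Let I denote the integral. Integrate by parts with u = cos(w), dv = exp(3*w) dw, so v = exp(3*w)/3: I = exp(3*w)*cos(w)/3 + (1/3)·∫ exp(3*w)*sin(w) dw.
Apply parts again with u = sin(w), dv = exp(3*w) dw: ∫ exp(3*w)*sin(w) dw = exp(3*w)*sin(w)/3 − (1/3)·I. Substituting back brings back I: I = exp(3*w)*sin(w)/9 + exp(3*w)*cos(w)/3 − (1/9)·I.
Solving for I: (1 + 1/9)·I equals the remaining terms, so I = (9/10)·(exp(3*w)*sin(w)/9 + exp(3*w)*cos(w)/3).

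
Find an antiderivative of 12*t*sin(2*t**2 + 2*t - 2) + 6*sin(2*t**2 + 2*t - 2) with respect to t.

Let u = 2*t**2 + 2*t - 2, so du = (4*t + 2) dt.
Rewriting, the integral becomes 3·∫ sin(u) du = 3·-cos(u).
Substituting back, u = 2*t**2 + 2*t - 2.

-3*cos(2*t**2 + 2*t - 2) + C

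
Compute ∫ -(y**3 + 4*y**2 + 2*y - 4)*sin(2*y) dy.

Use integration by parts with u = y**3 + 4*y**2 + 2*y - 4, dv = -sin(2*y) dy, so v = cos(2*y)/2.
Apply parts 3 times (tabular method): alternate signs, differentiate u down to 0, integrate dv up.

y**3*cos(2*y)/2 - 3*y**2*sin(2*y)/4 + 2*y**2*cos(2*y) - 2*y*sin(2*y) + y*cos(2*y)/4 - sin(2*y)/8 - 3*cos(2*y) + C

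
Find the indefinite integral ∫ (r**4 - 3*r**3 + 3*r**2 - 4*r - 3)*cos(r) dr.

Use integration by parts with u = r**4 - 3*r**3 + 3*r**2 - 4*r - 3, dv = cos(r) dr, so v = sin(r).
Apply parts 4 times (tabular method): alternate signs, differentiate u down to 0, integrate dv up.

r**4*sin(r) - 3*r**3*sin(r) + 4*r**3*cos(r) - 9*r**2*sin(r) - 9*r**2*cos(r) + 14*r*sin(r) - 18*r*cos(r) + 15*sin(r) + 14*cos(r) + C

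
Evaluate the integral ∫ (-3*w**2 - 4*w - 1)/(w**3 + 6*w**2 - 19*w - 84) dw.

Factor the denominator: (w - 4)*(w + 3)*(w + 7).
Partial-fraction decomposition: -30/(11*(w + 7)) + 4/(7*(w + 3)) - 65/(77*(w - 4)).
Integrate each term: A/(w−a) contributes A·log|w−a|.

-65*log(w - 4)/77 + 4*log(w + 3)/7 - 30*log(w + 7)/11 + C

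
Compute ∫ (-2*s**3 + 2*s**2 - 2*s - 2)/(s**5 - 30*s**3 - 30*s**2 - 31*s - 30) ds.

-34*log(s - 6)/259 - log(s + 1)/14 + 7*log(s + 5)/26 - 16*log(s**2 + 1)/481 + 30*atan(s)/481 + C

Factor the denominator: (s - 6)*(s + 1)*(s + 5)*(s**2 + 1).
Partial-fraction decomposition: -2*(16*s - 15)/(481*(s**2 + 1)) + 7/(26*(s + 5)) - 1/(14*(s + 1)) - 34/(259*(s - 6)).
Integrate each term; A/(s−a) gives A·log|s−a|; the (Bs+D)/(s²+p²) term gives a log and an atan.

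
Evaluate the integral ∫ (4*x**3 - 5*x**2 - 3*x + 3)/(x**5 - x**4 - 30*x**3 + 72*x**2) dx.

-7*log(x)/288 + 167*log(x - 4)/160 - 19*log(x - 3)/27 - 341*log(x + 6)/1080 - 1/(24*x) + C

Factor the denominator: x**2*(x - 4)*(x - 3)*(x + 6).
Partial-fraction decomposition: -341/(1080*(x + 6)) - 19/(27*(x - 3)) + 167/(160*(x - 4)) - 7/(288*x) + 1/(24*x**2).
Integrate each term; A/(x−a) gives A·log|x−a|; A/(x−a)² gives −A/(x−a).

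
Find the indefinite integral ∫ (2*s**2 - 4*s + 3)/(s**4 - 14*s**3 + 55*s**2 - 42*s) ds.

-log(s)/14 + 73*log(s - 7)/42 - 17*log(s - 6)/10 + log(s - 1)/30 + C

Factor the denominator: s*(s - 7)*(s - 6)*(s - 1).
Partial-fraction decomposition: 1/(30*(s - 1)) - 17/(10*(s - 6)) + 73/(42*(s - 7)) - 1/(14*s).
Integrate each term: A/(s−a) contributes A·log|s−a|.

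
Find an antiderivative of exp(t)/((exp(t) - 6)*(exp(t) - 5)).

log(exp(t) - 6) - log(exp(t) - 5) + C

Let u = e^t, du = e^t dt.
The integral becomes ∫ du/((u-6)(u-5)); decompose into partial fractions.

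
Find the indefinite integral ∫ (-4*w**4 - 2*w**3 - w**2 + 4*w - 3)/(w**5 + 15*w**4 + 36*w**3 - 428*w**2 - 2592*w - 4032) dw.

Factor the denominator: (w - 6)*(w + 4)**2*(w + 6)*(w + 7).
Partial-fraction decomposition: -8998/(117*(w + 7)) + 1605/(16*(w + 6)) - 24341/(900*(w + 4)) + 931/(60*(w + 4)**2) - 1877/(5200*(w - 6)).
Integrate each term; A/(w−a) gives A·log|w−a|; A/(w−a)² gives −A/(w−a).

-1877*log(w - 6)/5200 - 24341*log(w + 4)/900 + 1605*log(w + 6)/16 - 8998*log(w + 7)/117 - 931/(60*w + 240) + C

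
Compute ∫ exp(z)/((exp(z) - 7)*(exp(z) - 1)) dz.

log(exp(z) - 7)/6 - log(exp(z) - 1)/6 + C

Let u = e^z, du = e^z dz.
The integral becomes ∫ du/((u-1)(u-7)); decompose into partial fractions.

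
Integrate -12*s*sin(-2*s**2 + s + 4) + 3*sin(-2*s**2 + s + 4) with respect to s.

-3*cos(-2*s**2 + s + 4) + C

Let u = 2*s**2 - s - 4, so du = (4*s - 1) ds.
Rewriting, the integral becomes 3·∫ sin(u) du = 3·-cos(u).
Substituting back, u = 2*s**2 - s - 4.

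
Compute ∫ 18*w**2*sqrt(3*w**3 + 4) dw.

Let u = 3*w**3 + 4, so du = (9*w**2) dw.
Rewriting, the integral becomes 2·∫ √u du = 2·(2/3)u^(3/2).
Substituting back, u = 3*w**3 + 4.

4*(3*w**3 + 4)**(3/2)/3 + C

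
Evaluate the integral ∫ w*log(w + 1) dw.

w**2*log(w + 1)/2 - w**2/4 + w/2 - log(w + 1)/2 + C

Use integration by parts with u = log(w + 1), dv = w dw.
Then du = 1/(w + 1) dw and v = w**2/2.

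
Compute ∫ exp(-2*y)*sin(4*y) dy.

-exp(-2*y)*sin(4*y)/10 - exp(-2*y)*cos(4*y)/5 + C

Let I denote the integral. Integrate by parts with u = sin(4*y), dv = exp(-2*y) dy, so v = -exp(-2*y)/2: I = -exp(-2*y)*sin(4*y)/2 + 2·∫ exp(-2*y)*cos(4*y) dy.
Apply parts again with u = cos(4*y), dv = exp(-2*y) dy: ∫ exp(-2*y)*cos(4*y) dy = -exp(-2*y)*cos(4*y)/2 − 2·I. Substituting back brings back I: I = -exp(-2*y)*sin(4*y)/2 - exp(-2*y)*cos(4*y) − 4·I.
Solving for I: (1 + 4)·I equals the remaining terms, so I = (1/5)·(-exp(-2*y)*sin(4*y)/2 - exp(-2*y)*cos(4*y)).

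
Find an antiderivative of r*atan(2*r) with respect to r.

Use integration by parts with u = arctan(2*r), dv = r dr.
Then du = 2/(4*r**2 + 1) dr.

r**2*atan(2*r)/2 - r/4 + atan(2*r)/8 + C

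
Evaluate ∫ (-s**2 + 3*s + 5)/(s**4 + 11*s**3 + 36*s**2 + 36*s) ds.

5*log(s)/36 + 5*log(s + 2)/8 - 13*log(s + 3)/9 + 49*log(s + 6)/72 + C

Factor the denominator: s*(s + 2)*(s + 3)*(s + 6).
Partial-fraction decomposition: 49/(72*(s + 6)) - 13/(9*(s + 3)) + 5/(8*(s + 2)) + 5/(36*s).
Integrate each term: A/(s−a) contributes A·log|s−a|.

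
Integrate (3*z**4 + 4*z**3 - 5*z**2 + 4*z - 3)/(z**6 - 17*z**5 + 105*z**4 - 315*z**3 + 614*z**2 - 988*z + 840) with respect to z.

Factor the denominator: (z - 7)*(z - 5)*(z - 3)*(z - 2)*(z**2 + 4).
Partial-fraction decomposition: (13771*z - 2978)/(159848*(z**2 + 4)) - 13/(24*(z - 2)) + 315/(104*(z - 3)) - 2267/(348*(z - 5)) + 1671/(424*(z - 7)).
Integrate each term; A/(z−a) gives A·log|z−a|; the (Bz+D)/(z²+p²) term gives a log and an atan.

1671*log(z - 7)/424 - 2267*log(z - 5)/348 + 315*log(z - 3)/104 - 13*log(z - 2)/24 + 13771*log(z**2 + 4)/319696 - 1489*atan(z/2)/159848 + C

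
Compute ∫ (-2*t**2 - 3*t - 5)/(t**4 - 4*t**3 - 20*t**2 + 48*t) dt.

-5*log(t)/48 - 19*log(t - 6)/48 + 19*log(t - 2)/48 + 5*log(t + 4)/48 + C

Factor the denominator: t*(t - 6)*(t - 2)*(t + 4).
Partial-fraction decomposition: 5/(48*(t + 4)) + 19/(48*(t - 2)) - 19/(48*(t - 6)) - 5/(48*t).
Integrate each term: A/(t−a) contributes A·log|t−a|.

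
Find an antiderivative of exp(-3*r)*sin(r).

Let I denote the integral. Integrate by parts with u = sin(r), dv = exp(-3*r) dr, so v = -exp(-3*r)/3: I = -exp(-3*r)*sin(r)/3 + (1/3)·∫ exp(-3*r)*cos(r) dr.
Apply parts again with u = cos(r), dv = exp(-3*r) dr: ∫ exp(-3*r)*cos(r) dr = -exp(-3*r)*cos(r)/3 − (1/3)·I. Substituting back brings back I: I = -exp(-3*r)*sin(r)/3 - exp(-3*r)*cos(r)/9 − (1/9)·I.
Solving for I: (1 + 1/9)·I equals the remaining terms, so I = (9/10)·(-exp(-3*r)*sin(r)/3 - exp(-3*r)*cos(r)/9).

-3*exp(-3*r)*sin(r)/10 - exp(-3*r)*cos(r)/10 + C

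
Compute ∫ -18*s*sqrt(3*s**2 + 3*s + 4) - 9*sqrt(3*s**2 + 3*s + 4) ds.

Let u = 3*s**2 + 3*s + 4, so du = (6*s + 3) ds.
Rewriting, the integral becomes -3·∫ √u du = -3·(2/3)u^(3/2).
Substituting back, u = 3*s**2 + 3*s + 4.

-2*(3*s**2 + 3*s + 4)**(3/2) + C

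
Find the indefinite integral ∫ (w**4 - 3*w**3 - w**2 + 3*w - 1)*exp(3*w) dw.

Use integration by parts with u = w**4 - 3*w**3 - w**2 + 3*w - 1, dv = exp(3*w) dw, so v = exp(3*w)/3.
Apply parts 4 times (tabular method): alternate signs, differentiate u down to 0, integrate dv up.

(27*w**4 - 117*w**3 + 90*w**2 + 21*w - 34)*exp(3*w)/81 + C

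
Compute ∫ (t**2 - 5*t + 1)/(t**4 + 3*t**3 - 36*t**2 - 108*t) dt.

Factor the denominator: t*(t - 6)*(t + 3)*(t + 6).
Partial-fraction decomposition: -67/(216*(t + 6)) + 25/(81*(t + 3)) + 7/(648*(t - 6)) - 1/(108*t).
Integrate each term: A/(t−a) contributes A·log|t−a|.

-log(t)/108 + 7*log(t - 6)/648 + 25*log(t + 3)/81 - 67*log(t + 6)/216 + C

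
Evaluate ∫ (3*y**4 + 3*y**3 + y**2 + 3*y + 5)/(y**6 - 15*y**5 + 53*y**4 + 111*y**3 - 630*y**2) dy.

Factor the denominator: y**2*(y - 7)*(y - 6)*(y - 5)*(y + 3).
Partial-fraction decomposition: -167/(6480*(y + 3)) + 459/(80*(y - 5)) - 4595/(324*(y - 6)) + 8307/(980*(y - 7)) - 163/(26460*y) - 1/(126*y**2).
Integrate each term; A/(y−a) gives A·log|y−a|; A/(y−a)² gives −A/(y−a).

-163*log(y)/26460 + 8307*log(y - 7)/980 - 4595*log(y - 6)/324 + 459*log(y - 5)/80 - 167*log(y + 3)/6480 + 1/(126*y) + C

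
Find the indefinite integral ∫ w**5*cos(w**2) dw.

Let u = w², du = 2w dw; rewrite as (1/2)∫ u^2·cos(1u) du.
Now integrate by parts 2 times.

w**4*sin(w**2)/2 + w**2*cos(w**2) - sin(w**2) + C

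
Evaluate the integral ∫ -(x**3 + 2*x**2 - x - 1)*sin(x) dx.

Use integration by parts with u = x**3 + 2*x**2 - x - 1, dv = -sin(x) dx, so v = cos(x).
Apply parts 3 times (tabular method): alternate signs, differentiate u down to 0, integrate dv up.

x**3*cos(x) - 3*x**2*sin(x) + 2*x**2*cos(x) - 4*x*sin(x) - 7*x*cos(x) + 7*sin(x) - 5*cos(x) + C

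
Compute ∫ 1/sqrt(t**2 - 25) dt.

Substitute t = 5·sec(θ), so dt = 5·sec(θ)*tan(θ) dθ and the radical becomes sqrt(t**2 - 25) = 5·tan(θ) by the Pythagorean identity.
Integrate the resulting trig expression in θ, then back-substitute sec(θ) = t/5, tan(θ) = sqrt(t**2 - 25)/5 (absorbing any constant into C).

log(t + sqrt(t**2 - 25)) + C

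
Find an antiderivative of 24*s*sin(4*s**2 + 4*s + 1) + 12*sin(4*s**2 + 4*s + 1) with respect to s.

-3*cos(4*s**2 + 4*s + 1) + C

Let u = 4*s**2 + 4*s + 1, so du = (8*s + 4) ds.
Rewriting, the integral becomes 3·∫ sin(u) du = 3·-cos(u).
Substituting back, u = 4*s**2 + 4*s + 1.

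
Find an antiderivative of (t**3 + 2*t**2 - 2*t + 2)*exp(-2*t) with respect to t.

(-4*t**3 - 14*t**2 - 6*t - 11)*exp(-2*t)/8 + C

Use integration by parts with u = t**3 + 2*t**2 - 2*t + 2, dv = exp(-2*t) dt, so v = -exp(-2*t)/2.
Apply parts 3 times (tabular method): alternate signs, differentiate u down to 0, integrate dv up.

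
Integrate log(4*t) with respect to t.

Use integration by parts with u = log(4*t), dv = dt.
Then du = 1/t dt and v = t.

t*(log(t) + 2*log(2)) - t + C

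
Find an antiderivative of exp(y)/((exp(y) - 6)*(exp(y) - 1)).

Let u = e^y, du = e^y dy.
The integral becomes ∫ du/((u-1)(u-6)); decompose into partial fractions.

log(exp(y) - 6)/5 - log(exp(y) - 1)/5 + C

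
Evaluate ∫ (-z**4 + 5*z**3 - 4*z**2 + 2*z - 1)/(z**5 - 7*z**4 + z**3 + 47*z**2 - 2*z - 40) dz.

-13*log(z - 5)/24 - 7*log(z - 4)/90 + log(z - 1)/72 + 13*log(z + 1)/60 - 11*log(z + 2)/18 + C

Factor the denominator: (z - 5)*(z - 4)*(z - 1)*(z + 1)*(z + 2).
Partial-fraction decomposition: -11/(18*(z + 2)) + 13/(60*(z + 1)) + 1/(72*(z - 1)) - 7/(90*(z - 4)) - 13/(24*(z - 5)).
Integrate each term: A/(z−a) contributes A·log|z−a|.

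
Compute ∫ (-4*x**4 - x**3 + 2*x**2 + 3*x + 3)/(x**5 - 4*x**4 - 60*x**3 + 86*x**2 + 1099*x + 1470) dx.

Factor the denominator: (x - 7)**2*(x + 2)*(x + 3)*(x + 5).
Partial-fraction decomposition: -779/(288*(x + 5)) + 57/(40*(x + 3)) - 17/(81*(x + 2)) - 32533/(12960*(x - 7)) - 655/(72*(x - 7)**2).
Integrate each term; A/(x−a) gives A·log|x−a|; A/(x−a)² gives −A/(x−a).

-32533*log(x - 7)/12960 - 17*log(x + 2)/81 + 57*log(x + 3)/40 - 779*log(x + 5)/288 + 655/(72*x - 504) + C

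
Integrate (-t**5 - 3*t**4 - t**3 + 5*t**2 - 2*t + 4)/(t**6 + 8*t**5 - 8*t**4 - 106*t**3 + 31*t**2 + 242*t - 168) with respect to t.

-47*log(t - 3)/140 + 739*log(t - 1)/14400 - 2*log(t + 2)/45 + 206*log(t + 4)/525 - 1021*log(t + 7)/960 + 1/(120*t - 120) + C

Factor the denominator: (t - 3)*(t - 1)**2*(t + 2)*(t + 4)*(t + 7).
Partial-fraction decomposition: -1021/(960*(t + 7)) + 206/(525*(t + 4)) - 2/(45*(t + 2)) + 739/(14400*(t - 1)) - 1/(120*(t - 1)**2) - 47/(140*(t - 3)).
Integrate each term; A/(t−a) gives A·log|t−a|; A/(t−a)² gives −A/(t−a).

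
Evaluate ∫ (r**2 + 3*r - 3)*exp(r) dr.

Use integration by parts with u = r**2 + 3*r - 3, dv = exp(r) dr, so v = exp(r).
Apply parts 2 times (tabular method): alternate signs, differentiate u down to 0, integrate dv up.

(r**2 + r - 4)*exp(r) + C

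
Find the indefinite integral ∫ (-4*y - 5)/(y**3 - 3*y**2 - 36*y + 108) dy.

-29*log(y - 6)/36 + 17*log(y - 3)/27 + 19*log(y + 6)/108 + C

Factor the denominator: (y - 6)*(y - 3)*(y + 6).
Partial-fraction decomposition: 19/(108*(y + 6)) + 17/(27*(y - 3)) - 29/(36*(y - 6)).
Integrate each term: A/(y−a) contributes A·log|y−a|.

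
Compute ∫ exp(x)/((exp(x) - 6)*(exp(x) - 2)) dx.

log(exp(x) - 6)/4 - log(exp(x) - 2)/4 + C

Let u = e^x, du = e^x dx.
The integral becomes ∫ du/((u-2)(u-6)); decompose into partial fractions.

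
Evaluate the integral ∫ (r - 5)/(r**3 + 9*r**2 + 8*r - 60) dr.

-3*log(r - 2)/56 + 10*log(r + 5)/7 - 11*log(r + 6)/8 + C

Factor the denominator: (r - 2)*(r + 5)*(r + 6).
Partial-fraction decomposition: -11/(8*(r + 6)) + 10/(7*(r + 5)) - 3/(56*(r - 2)).
Integrate each term: A/(r−a) contributes A·log|r−a|.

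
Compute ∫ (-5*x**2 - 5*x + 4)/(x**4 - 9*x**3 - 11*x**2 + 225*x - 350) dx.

Factor the denominator: (x - 7)*(x - 5)*(x - 2)*(x + 5).
Partial-fraction decomposition: 4/(35*(x + 5)) - 26/(105*(x - 2)) + 73/(30*(x - 5)) - 23/(10*(x - 7)).
Integrate each term: A/(x−a) contributes A·log|x−a|.

-23*log(x - 7)/10 + 73*log(x - 5)/30 - 26*log(x - 2)/105 + 4*log(x + 5)/35 + C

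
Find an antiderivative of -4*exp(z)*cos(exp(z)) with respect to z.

Let u = exp(z), so du = (exp(z)) dz.
Rewriting, the integral becomes -4·∫ cos(u) du = -4·sin(u).
Substituting back, u = exp(z).

-4*sin(exp(z)) + C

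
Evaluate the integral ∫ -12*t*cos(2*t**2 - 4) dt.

Let u = 2*t**2 - 4, so du = (4*t) dt.
Rewriting, the integral becomes -3·∫ cos(u) du = -3·sin(u).
Substituting back, u = 2*t**2 - 4.

-3*sin(2*t**2 - 4) + C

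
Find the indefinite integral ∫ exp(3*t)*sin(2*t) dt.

Let I denote the integral. Integrate by parts with u = sin(2*t), dv = exp(3*t) dt, so v = exp(3*t)/3: I = exp(3*t)*sin(2*t)/3 − (2/3)·∫ exp(3*t)*cos(2*t) dt.
Apply parts again with u = cos(2*t), dv = exp(3*t) dt: ∫ exp(3*t)*cos(2*t) dt = exp(3*t)*cos(2*t)/3 + (2/3)·I. Substituting back brings back I: I = exp(3*t)*sin(2*t)/3 - 2*exp(3*t)*cos(2*t)/9 − (4/9)·I.
Solving for I: (1 + 4/9)·I equals the remaining terms, so I = (9/13)·(exp(3*t)*sin(2*t)/3 - 2*exp(3*t)*cos(2*t)/9).

3*exp(3*t)*sin(2*t)/13 - 2*exp(3*t)*cos(2*t)/13 + C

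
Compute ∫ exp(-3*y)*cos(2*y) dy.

Let I denote the integral. Integrate by parts with u = cos(2*y), dv = exp(-3*y) dy, so v = -exp(-3*y)/3: I = -exp(-3*y)*cos(2*y)/3 − (2/3)·∫ exp(-3*y)*sin(2*y) dy.
Apply parts again with u = sin(2*y), dv = exp(-3*y) dy: ∫ exp(-3*y)*sin(2*y) dy = -exp(-3*y)*sin(2*y)/3 + (2/3)·I. Substituting back brings back I: I = 2*exp(-3*y)*sin(2*y)/9 - exp(-3*y)*cos(2*y)/3 − (4/9)·I.
Solving for I: (1 + 4/9)·I equals the remaining terms, so I = (9/13)·(2*exp(-3*y)*sin(2*y)/9 - exp(-3*y)*cos(2*y)/3).

2*exp(-3*y)*sin(2*y)/13 - 3*exp(-3*y)*cos(2*y)/13 + C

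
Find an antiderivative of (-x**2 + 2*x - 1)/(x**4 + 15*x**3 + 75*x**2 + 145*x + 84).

Factor the denominator: (x + 1)*(x + 3)*(x + 4)*(x + 7).
Partial-fraction decomposition: 8/(9*(x + 7)) - 25/(9*(x + 4)) + 2/(x + 3) - 1/(9*(x + 1)).
Integrate each term: A/(x−a) contributes A·log|x−a|.

-log(x + 1)/9 + 2*log(x + 3) - 25*log(x + 4)/9 + 8*log(x + 7)/9 + C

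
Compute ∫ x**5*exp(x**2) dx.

Let u = x², du = 2x dx; rewrite as (1/2)∫ u^2·exp(1u) du.
Now integrate by parts 2 times.

(x**4 - 2*x**2 + 2)*exp(x**2)/2 + C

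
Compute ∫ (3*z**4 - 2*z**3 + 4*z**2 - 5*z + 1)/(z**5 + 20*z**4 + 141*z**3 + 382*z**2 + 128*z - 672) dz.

log(z - 1)/1400 + 15223*log(z + 4)/300 - 4495*log(z + 6)/28 + 2707*log(z + 7)/24 + 327/(10*z + 40) + C

Factor the denominator: (z - 1)*(z + 4)**2*(z + 6)*(z + 7).
Partial-fraction decomposition: 2707/(24*(z + 7)) - 4495/(28*(z + 6)) + 15223/(300*(z + 4)) - 327/(10*(z + 4)**2) + 1/(1400*(z - 1)).
Integrate each term; A/(z−a) gives A·log|z−a|; A/(z−a)² gives −A/(z−a).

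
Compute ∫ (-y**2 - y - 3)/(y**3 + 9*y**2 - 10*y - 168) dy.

Factor the denominator: (y - 4)*(y + 6)*(y + 7).
Partial-fraction decomposition: -45/(11*(y + 7)) + 33/(10*(y + 6)) - 23/(110*(y - 4)).
Integrate each term: A/(y−a) contributes A·log|y−a|.

-23*log(y - 4)/110 + 33*log(y + 6)/10 - 45*log(y + 7)/11 + C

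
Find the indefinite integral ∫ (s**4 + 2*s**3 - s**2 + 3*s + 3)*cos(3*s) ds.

s**4*sin(3*s)/3 + 2*s**3*sin(3*s)/3 + 4*s**3*cos(3*s)/9 - 7*s**2*sin(3*s)/9 + 2*s**2*cos(3*s)/3 + 5*s*sin(3*s)/9 - 14*s*cos(3*s)/27 + 95*sin(3*s)/81 + 5*cos(3*s)/27 + C

Use integration by parts with u = s**4 + 2*s**3 - s**2 + 3*s + 3, dv = cos(3*s) ds, so v = sin(3*s)/3.
Apply parts 4 times (tabular method): alternate signs, differentiate u down to 0, integrate dv up.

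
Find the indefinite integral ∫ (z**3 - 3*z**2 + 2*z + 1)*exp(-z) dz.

Use integration by parts with u = z**3 - 3*z**2 + 2*z + 1, dv = exp(-z) dz, so v = -exp(-z).
Apply parts 3 times (tabular method): alternate signs, differentiate u down to 0, integrate dv up.

(-z**3 - 2*z - 3)*exp(-z) + C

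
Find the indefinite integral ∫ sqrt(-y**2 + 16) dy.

Substitute y = 4·sin(θ), so dy = 4·cos(θ) dθ and the radical becomes sqrt(-y**2 + 16) = 4·cos(θ) by the Pythagorean identity.
Integrate the resulting trig expression in θ, then back-substitute θ = asin(y/4), sin(θ) = y/4, cos(θ) = sqrt(-y**2 + 16)/4 (absorbing any constant into C).

y*sqrt(-y**2 + 16)/2 + 8*asin(y/4) + C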